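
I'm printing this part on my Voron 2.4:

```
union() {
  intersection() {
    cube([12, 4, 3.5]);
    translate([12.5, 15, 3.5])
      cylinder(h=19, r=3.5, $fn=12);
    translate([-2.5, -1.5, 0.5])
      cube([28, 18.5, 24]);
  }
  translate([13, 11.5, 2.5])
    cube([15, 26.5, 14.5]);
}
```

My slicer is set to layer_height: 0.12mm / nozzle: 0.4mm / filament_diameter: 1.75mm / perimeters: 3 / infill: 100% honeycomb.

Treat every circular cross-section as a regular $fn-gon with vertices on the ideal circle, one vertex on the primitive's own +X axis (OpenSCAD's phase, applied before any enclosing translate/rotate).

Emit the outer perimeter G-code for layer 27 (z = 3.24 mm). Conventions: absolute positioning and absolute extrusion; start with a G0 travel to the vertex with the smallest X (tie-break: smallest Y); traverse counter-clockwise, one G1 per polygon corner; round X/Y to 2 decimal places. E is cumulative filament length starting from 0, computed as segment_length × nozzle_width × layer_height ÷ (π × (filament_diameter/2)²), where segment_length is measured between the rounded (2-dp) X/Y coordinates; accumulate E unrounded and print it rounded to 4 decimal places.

At z = 3.24 mm: the cube is present — its section is the full 12×4 rectangle; the cylinder at (12.5, 15) is absent (z outside [3.5, 22.5]); the 28×18.5 cube at (-2.5, -1.5) contributes its full rectangle; Taking the intersection: at least one operand is absent at this height, so nothing remains; the cube at (13, 11.5) is present — its section is the full 15×26.5 rectangle; Taking the union: only the 15×26.5 cube at (13, 11.5) is present, so the union is just that shape — 1 connected region. The outline is a single polygon with 4 vertices. Extrusion per mm of travel: 0.4 × 0.12 / (π × 0.875²) = 0.019956. Accumulating E over each segment gives final E = 1.6564.

G0 X13.00 Y11.50 Z3.24
G1 X28.00 Y11.50 E0.2993
G1 X28.00 Y38.00 E0.8282
G1 X13.00 Y38.00 E1.1275
G1 X13.00 Y11.50 E1.6564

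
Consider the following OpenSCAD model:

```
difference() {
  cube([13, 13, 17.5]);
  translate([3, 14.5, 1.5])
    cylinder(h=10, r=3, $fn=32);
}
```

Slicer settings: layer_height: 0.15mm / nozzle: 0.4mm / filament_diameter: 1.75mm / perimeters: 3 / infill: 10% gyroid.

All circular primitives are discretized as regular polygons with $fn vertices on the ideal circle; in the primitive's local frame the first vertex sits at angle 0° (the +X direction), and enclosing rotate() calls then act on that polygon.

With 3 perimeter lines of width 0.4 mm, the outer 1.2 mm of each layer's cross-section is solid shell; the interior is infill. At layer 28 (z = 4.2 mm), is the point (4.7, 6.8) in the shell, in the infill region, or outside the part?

infill

At z = 4.2 mm: the cube (footprint 13×13) is included at this height; the r=3 cylinder at (3, 14.5) contributes a regular 32-gon of circumradius 3; After the difference (first − rest): starting from the 13×13 cube, the r=3 cylinder at (3, 14.5) partially overlaps it — only the 5.47 mm² overlap (of its 28.09 mm²) is removed, clipping the outline — 1 connected region. Overall, the cross-section is a single solid region. The nearest boundary edge runs (0.00, 0.00)→(0.00, 13.00); distance from the point to it = 4.70 mm. The point is inside the cross-section and 4.70 mm from the nearest boundary — more than the 1.2 mm shell width (3 × 0.4), so it's in the infill interior.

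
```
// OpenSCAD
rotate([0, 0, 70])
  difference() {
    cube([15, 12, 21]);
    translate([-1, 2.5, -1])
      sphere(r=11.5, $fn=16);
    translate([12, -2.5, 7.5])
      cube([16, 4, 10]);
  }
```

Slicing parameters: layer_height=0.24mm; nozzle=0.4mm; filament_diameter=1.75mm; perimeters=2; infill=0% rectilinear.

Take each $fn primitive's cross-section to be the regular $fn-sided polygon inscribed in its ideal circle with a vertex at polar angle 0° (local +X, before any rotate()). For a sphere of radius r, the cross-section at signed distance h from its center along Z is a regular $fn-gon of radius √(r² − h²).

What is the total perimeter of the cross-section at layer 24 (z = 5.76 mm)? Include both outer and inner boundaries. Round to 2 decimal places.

At z = 5.76 mm: the 15×12 cube contributes its full rectangle (perimeter 54.00 mm); the r=11.5 sphere at (-1, 2.5) contributes a regular 16-gon of circumradius √(11.5²−6.76²) = 9.303 (perimeter = 2·16·9.303·sin(180°/16) = 58.08 mm); the cube at (12, -2.5) is not intersected at this z (z outside [7.5, 17.5]); Taking the first minus the rest: starting from the 15×12 cube, the r=11.5 sphere at (-1, 2.5) partially overlaps it — only the 77.18 mm² overlap (of its 264.98 mm²) is removed, clipping the outline — boundary = 50.64 mm; (whole slice rotated 70° about Z — lengths, areas and connectivity unchanged). Overall, the cross-section is a single solid region. Total boundary length (outer) = 50.64 mm.

50.64 mm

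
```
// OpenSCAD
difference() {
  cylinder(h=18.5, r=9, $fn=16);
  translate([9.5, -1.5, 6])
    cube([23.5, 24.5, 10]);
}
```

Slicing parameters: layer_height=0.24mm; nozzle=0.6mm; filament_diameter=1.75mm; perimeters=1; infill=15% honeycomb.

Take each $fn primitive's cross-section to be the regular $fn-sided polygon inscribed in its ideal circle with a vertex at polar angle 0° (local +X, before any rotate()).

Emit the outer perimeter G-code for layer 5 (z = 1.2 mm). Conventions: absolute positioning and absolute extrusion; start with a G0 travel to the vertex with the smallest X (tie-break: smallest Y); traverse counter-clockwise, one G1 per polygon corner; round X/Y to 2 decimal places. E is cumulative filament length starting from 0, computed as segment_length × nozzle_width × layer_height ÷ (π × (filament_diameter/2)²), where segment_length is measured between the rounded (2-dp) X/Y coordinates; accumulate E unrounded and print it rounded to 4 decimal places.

At z = 1.2 mm: the r=9 cylinder contributes a regular 16-gon of circumradius 9; the cube at (9.5, -1.5) does not reach this height (z outside [6, 16]); Taking the first minus the rest: none of the subtracted shapes is present at this height, so the r=9 cylinder is unchanged — 1 connected region. The outline is a single polygon with 16 vertices. Extrusion per mm of travel: 0.6 × 0.24 / (π × 0.875²) = 0.059868. Accumulating E over each segment gives final E = 3.3621.

G0 X-9.00 Y0.00 Z1.20
G1 X-8.31 Y-3.44 E0.2100
G1 X-6.36 Y-6.36 E0.4203
G1 X-3.44 Y-8.31 E0.6305
G1 X0.00 Y-9.00 E0.8405
G1 X3.44 Y-8.31 E1.0506
G1 X6.36 Y-6.36 E1.2608
G1 X8.31 Y-3.44 E1.4710
G1 X9.00 Y0.00 E1.6810
G1 X8.31 Y3.44 E1.8911
G1 X6.36 Y6.36 E2.1013
G1 X3.44 Y8.31 E2.3115
G1 X0.00 Y9.00 E2.5216
G1 X-3.44 Y8.31 E2.7316
G1 X-6.36 Y6.36 E2.9418
G1 X-8.31 Y3.44 E3.1520
G1 X-9.00 Y0.00 E3.3621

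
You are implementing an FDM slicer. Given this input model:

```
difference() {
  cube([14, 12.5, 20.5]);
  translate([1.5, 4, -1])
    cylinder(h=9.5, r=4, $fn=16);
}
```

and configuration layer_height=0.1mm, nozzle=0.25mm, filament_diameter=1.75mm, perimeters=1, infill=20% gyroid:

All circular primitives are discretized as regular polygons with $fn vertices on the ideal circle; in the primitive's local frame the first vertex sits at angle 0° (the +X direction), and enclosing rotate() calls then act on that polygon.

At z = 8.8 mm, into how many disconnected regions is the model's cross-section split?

At z = 8.8 mm: the cube is present — its section is the full 14×12.5 rectangle; the cylinder at (1.5, 4) is absent (z outside [-1, 8.5]); Subtracting the remaining from the first: none of the subtracted shapes is present at this height, so the 14×12.5 cube is unchanged — 1 connected region. The result has 1 disconnected region.

1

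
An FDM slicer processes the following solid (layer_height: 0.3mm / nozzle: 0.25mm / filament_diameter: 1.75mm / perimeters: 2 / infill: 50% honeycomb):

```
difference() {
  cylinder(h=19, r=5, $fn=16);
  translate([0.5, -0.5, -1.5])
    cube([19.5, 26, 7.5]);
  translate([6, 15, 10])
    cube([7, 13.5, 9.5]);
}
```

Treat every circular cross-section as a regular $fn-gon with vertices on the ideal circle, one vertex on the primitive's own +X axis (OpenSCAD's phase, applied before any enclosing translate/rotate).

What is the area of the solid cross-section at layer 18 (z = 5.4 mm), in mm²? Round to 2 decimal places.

At z = 5.4 mm: the r=5 cylinder contributes a regular 16-gon of circumradius 5 (area = (16/2)·5.000²·sin(360°/16) = 76.54 mm²); the cube at (0.5, -0.5) (footprint 19.5×26) is included at this height (area 507.00 mm²); the cube at (6, 15) does not reach this height (z outside [10, 19.5]); After the difference (first − rest): starting from the r=5 cylinder (76.54 mm²), the 19.5×26 cube at (0.5, -0.5) partially overlaps it — only the 18.88 mm² overlap (of its 507.00 mm²) is removed, clipping the outline — area = 57.65 mm². Overall, the cross-section is a single solid region. Net area = 57.65 mm².

57.65 mm²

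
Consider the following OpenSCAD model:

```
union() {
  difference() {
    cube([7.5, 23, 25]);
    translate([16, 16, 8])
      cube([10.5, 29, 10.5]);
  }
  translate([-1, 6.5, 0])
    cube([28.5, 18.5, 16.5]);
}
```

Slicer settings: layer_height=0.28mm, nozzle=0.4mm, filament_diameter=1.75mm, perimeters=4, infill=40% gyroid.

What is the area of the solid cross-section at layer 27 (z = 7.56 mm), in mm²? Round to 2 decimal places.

At z = 7.56 mm: the cube (footprint 7.5×23) is included at this height (area 172.50 mm²); the cube at (16, 16) does not reach this height (z outside [8, 18.5]); Taking the first minus the rest: none of the subtracted shapes is present at this height, so the 7.5×23 cube is unchanged — area = 172.50 mm²; the cube at (-1, 6.5) (footprint 28.5×18.5) is included at this height (area 527.25 mm²); Combining (union): the regions partially overlap — summed areas 699.75 mm² minus the doubly-counted overlap 123.75 mm² gives 576.00 mm² — area = 576.00 mm². Overall, the cross-section is a single solid region. Net area = 576.00 mm².

576.00 mm²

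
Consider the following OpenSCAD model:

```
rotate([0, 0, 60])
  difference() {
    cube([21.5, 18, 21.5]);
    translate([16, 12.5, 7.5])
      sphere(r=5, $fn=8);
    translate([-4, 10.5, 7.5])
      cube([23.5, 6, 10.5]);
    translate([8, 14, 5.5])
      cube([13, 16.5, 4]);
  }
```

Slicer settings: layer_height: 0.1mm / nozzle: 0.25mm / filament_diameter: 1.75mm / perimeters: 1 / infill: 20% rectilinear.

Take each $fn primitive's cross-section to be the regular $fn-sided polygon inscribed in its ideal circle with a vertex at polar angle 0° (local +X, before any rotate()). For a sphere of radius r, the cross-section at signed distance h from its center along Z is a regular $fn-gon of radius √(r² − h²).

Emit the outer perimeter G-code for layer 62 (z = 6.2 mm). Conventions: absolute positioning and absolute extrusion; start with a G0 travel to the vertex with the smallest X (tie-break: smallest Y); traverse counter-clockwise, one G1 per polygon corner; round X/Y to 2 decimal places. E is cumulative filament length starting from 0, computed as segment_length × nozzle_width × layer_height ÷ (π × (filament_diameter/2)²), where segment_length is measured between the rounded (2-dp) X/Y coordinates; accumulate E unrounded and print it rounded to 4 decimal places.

G0 X-15.59 Y9.00 Z6.20
G1 X0.00 Y0.00 E0.1871
G1 X10.75 Y18.62 E0.4106
G1 X-4.84 Y27.62 E0.5977
G1 X-5.09 Y27.19 E0.6028
G1 X-1.62 Y25.19 E0.6445
G1 X-2.02 Y24.50 E0.6528
G1 X-0.41 Y24.29 E0.6696
G1 X1.84 Y21.36 E0.7080
G1 X1.36 Y17.69 E0.7465
G1 X-1.58 Y15.44 E0.7850
G1 X-5.24 Y15.93 E0.8234
G1 X-6.23 Y17.21 E0.8402
G1 X-8.12 Y13.93 E0.8795
G1 X-11.59 Y15.93 E0.9212
G1 X-15.59 Y9.00 E1.0043

At z = 6.2 mm: the cube (footprint 21.5×18) is included at this height; the r=5 sphere at (16, 12.5) slices to a regular 8-gon of circumradius 4.828 (√(r²−h²) with h=1.3 from center); the cube at (-4, 10.5) does not reach this height (z outside [7.5, 18]); the cube at (8, 14) (footprint 13×16.5) is included at this height; Taking the first minus the rest: starting from the 21.5×18 cube, the r=5 sphere at (16, 12.5) lies wholly inside it (removes its full 65.93 mm² and its 29.56 mm outline becomes a hole wall); the 13×16.5 cube at (8, 14) partially overlaps it — only the 32.59 mm² overlap (of its 214.50 mm²) is removed, clipping the outline — 1 connected region; (whole slice rotated 60° about Z — lengths, areas and connectivity unchanged). The outline is a single polygon with 15 vertices. Extrusion per mm of travel: 0.25 × 0.1 / (π × 0.875²) = 0.010394. Accumulating E over each segment gives final E = 1.0043.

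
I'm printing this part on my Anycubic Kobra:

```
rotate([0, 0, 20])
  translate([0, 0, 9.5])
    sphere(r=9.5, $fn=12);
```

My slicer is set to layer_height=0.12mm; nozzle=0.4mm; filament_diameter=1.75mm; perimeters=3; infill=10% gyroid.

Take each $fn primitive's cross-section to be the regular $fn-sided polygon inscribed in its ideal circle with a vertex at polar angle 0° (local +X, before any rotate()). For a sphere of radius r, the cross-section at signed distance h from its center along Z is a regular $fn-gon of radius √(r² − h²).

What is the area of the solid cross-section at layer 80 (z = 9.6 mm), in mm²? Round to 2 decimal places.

270.72 mm²

At z = 9.6 mm: the r=9.5 sphere contributes a regular 12-gon of circumradius √(9.5²−0.1²) = 9.499 (area = (12/2)·9.499²·sin(360°/12) = 270.72 mm²); (rotated 20° about Z; rotation is an isometry so areas/perimeters/island counts are preserved). Overall, the cross-section is a single solid region. Net area = 270.72 mm².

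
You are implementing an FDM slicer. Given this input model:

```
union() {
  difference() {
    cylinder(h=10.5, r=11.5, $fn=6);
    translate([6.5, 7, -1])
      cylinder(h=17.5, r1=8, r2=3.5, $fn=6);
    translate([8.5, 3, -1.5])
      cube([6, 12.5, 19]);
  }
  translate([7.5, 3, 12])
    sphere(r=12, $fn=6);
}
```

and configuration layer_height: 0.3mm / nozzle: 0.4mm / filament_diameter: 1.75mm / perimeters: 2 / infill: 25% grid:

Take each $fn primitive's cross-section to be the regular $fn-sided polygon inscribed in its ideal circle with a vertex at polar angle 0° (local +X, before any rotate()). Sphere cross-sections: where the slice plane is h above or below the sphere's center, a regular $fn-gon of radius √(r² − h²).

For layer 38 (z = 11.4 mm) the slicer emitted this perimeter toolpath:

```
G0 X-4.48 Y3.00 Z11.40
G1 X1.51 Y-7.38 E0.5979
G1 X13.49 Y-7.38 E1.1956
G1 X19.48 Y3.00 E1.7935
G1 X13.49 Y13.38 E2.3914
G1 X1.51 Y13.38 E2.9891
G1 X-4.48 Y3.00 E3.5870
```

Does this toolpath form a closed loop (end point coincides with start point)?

Start point (G0): (-4.48, 3.00). End point (last G1): the path returns to the start — closed.

yes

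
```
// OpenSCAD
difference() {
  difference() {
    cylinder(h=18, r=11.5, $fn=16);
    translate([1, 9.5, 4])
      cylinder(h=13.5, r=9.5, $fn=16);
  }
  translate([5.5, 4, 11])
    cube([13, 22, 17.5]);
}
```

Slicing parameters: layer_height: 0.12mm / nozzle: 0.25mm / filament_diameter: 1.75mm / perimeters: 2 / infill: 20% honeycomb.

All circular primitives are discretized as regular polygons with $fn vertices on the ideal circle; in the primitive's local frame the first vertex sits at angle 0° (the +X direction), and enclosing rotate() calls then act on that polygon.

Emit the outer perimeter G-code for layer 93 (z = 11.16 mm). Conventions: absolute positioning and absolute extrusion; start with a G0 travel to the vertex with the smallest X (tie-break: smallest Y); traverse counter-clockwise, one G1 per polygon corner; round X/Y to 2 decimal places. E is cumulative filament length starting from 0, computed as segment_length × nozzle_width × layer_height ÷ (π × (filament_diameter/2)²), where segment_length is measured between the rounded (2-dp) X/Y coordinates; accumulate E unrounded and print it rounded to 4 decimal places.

G0 X-11.50 Y0.00 Z11.16
G1 X-10.62 Y-4.40 E0.0560
G1 X-8.13 Y-8.13 E0.1119
G1 X-4.40 Y-10.62 E0.1678
G1 X0.00 Y-11.50 E0.2238
G1 X4.40 Y-10.62 E0.2798
G1 X8.13 Y-8.13 E0.3357
G1 X10.62 Y-4.40 E0.3916
G1 X11.50 Y0.00 E0.4476
G1 X10.70 Y4.00 E0.4985
G1 X8.53 Y4.00 E0.5256
G1 X7.72 Y2.78 E0.5438
G1 X4.64 Y0.72 E0.5900
G1 X1.00 Y0.00 E0.6363
G1 X-2.64 Y0.72 E0.6826
G1 X-5.72 Y2.78 E0.7288
G1 X-7.78 Y5.86 E0.7750
G1 X-8.21 Y8.02 E0.8025
G1 X-10.62 Y4.40 E0.8567
G1 X-11.50 Y0.00 E0.9127

At z = 11.16 mm: the cylinder: section is a regular 16-gon, circumradius r=11.5; the r=9.5 cylinder at (1, 9.5) contributes a regular 16-gon of circumradius 9.5; Subtracting the remaining from the first: starting from the r=11.5 cylinder, the r=9.5 cylinder at (1, 9.5) partially overlaps it — only the 145.08 mm² overlap (of its 276.30 mm²) is removed, clipping the outline — 1 connected region; the cube at (5.5, 4) is present — its section is the full 13×22 rectangle; After the difference (first − rest): starting from that combined region, the 13×22 cube at (5.5, 4) partially overlaps it — only the 2.05 mm² overlap (of its 286.00 mm²) is removed, clipping the outline — 1 connected region. The outline is a single polygon with 19 vertices. Extrusion per mm of travel: 0.25 × 0.12 / (π × 0.875²) = 0.012473. Accumulating E over each segment gives final E = 0.9127.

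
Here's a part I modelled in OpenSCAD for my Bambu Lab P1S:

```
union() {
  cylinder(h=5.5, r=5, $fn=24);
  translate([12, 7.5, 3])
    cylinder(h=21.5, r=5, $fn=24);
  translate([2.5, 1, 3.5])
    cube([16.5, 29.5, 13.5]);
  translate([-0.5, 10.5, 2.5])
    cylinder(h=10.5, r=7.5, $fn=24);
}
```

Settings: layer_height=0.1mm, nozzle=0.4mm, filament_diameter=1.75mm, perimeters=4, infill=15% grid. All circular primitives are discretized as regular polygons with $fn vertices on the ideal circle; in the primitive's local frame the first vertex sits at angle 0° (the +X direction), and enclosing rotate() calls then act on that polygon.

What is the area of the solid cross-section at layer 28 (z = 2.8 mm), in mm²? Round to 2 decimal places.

At z = 2.8 mm: the r=5 cylinder gives a regular 24-gon of circumradius 5 (constant along its height) (area = (24/2)·5.000²·sin(360°/24) = 77.65 mm²); the cylinder at (12, 7.5) does not reach this height (z outside [3, 24.5]); the cube at (2.5, 1) is absent (z outside [3.5, 17]); the r=7.5 cylinder at (-0.5, 10.5) gives a regular 24-gon of circumradius 7.5 (constant along its height) (area = (24/2)·7.500²·sin(360°/24) = 174.70 mm²); Combining (union): the regions partially overlap — summed areas 252.35 mm² minus the doubly-counted overlap 8.39 mm² gives 243.96 mm² — area = 243.96 mm². Overall, the cross-section is a single solid region. Net area = 243.96 mm².

243.96 mm²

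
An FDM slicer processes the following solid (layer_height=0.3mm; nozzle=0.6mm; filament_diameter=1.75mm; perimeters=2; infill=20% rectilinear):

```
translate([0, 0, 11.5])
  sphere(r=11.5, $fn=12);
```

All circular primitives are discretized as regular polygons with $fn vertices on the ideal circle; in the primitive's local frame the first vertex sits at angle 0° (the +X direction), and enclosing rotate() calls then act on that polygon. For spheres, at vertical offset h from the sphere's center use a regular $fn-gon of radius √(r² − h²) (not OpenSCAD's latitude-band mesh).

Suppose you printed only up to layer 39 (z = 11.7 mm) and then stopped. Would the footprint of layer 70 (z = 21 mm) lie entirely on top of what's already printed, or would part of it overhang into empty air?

entirely on top

Compare the two slices. At z = 11.7: the sphere: section is a regular 12-gon, circumradius = √(r²−h²) = √(11.5²−0.2²) = 11.498 (area = (12/2)·11.498²·sin(360°/12) = 396.63 mm²). At z = 21: the r=11.5 sphere slices to a regular 12-gon of circumradius 6.481 (√(r²−h²) with h=9.5 from center) (area = (12/2)·6.481²·sin(360°/12) = 126.00 mm²). Checking containment: the cross-section at z = 21 is a subset of the cross-section at z = 11.7.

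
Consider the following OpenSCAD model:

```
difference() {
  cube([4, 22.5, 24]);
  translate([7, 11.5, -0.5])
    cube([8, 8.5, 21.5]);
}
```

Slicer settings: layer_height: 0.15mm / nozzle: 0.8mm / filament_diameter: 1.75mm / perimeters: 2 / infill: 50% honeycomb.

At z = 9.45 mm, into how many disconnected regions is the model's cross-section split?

At z = 9.45 mm: the 4×22.5 cube contributes its full rectangle; the cube at (7, 11.5) (footprint 8×8.5) is included at this height; Subtracting the remaining from the first: starting from the 4×22.5 cube, the 8×8.5 cube at (7, 11.5) misses the remaining region (no effect) — 1 connected region. The result has 1 disconnected region.

1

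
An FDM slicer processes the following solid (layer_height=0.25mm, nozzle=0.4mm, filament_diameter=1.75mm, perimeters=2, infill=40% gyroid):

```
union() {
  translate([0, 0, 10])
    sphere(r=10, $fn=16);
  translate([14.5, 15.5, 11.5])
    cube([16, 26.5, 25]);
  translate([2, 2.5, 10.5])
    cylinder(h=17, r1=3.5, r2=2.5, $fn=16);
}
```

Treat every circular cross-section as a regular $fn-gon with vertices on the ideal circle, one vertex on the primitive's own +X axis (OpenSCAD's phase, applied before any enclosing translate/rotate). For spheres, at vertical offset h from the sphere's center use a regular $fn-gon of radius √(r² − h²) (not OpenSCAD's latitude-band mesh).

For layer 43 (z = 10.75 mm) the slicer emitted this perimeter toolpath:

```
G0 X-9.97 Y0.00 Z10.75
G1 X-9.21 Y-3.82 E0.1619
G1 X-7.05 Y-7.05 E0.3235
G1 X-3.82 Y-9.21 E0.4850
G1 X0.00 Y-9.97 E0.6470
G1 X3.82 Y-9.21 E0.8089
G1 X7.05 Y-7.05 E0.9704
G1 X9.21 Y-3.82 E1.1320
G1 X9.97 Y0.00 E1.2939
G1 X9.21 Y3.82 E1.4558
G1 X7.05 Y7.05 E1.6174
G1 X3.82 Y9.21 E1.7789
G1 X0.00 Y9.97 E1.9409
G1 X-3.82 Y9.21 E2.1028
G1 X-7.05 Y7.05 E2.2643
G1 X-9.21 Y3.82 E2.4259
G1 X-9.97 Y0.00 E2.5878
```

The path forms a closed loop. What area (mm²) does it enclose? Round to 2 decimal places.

304.34 mm²

Apply the shoelace formula to the sequence of (X, Y) vertices; enclosed area = 304.34 mm².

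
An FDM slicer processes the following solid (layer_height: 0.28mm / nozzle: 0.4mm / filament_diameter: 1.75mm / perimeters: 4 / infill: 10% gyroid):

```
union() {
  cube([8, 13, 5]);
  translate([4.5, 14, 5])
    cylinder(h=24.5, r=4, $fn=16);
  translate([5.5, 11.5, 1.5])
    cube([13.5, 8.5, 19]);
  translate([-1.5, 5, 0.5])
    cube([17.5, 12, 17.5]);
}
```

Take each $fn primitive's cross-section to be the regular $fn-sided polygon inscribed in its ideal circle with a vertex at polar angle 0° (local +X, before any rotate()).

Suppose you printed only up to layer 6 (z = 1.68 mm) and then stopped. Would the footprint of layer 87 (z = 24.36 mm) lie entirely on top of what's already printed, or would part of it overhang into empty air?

Compare the two slices. At z = 1.68: the cube (footprint 8×13) is included at this height (area 104.00 mm²); the cylinder at (4.5, 14) is not intersected at this z (z outside [5, 29.5]); the cube at (5.5, 11.5) (footprint 13.5×8.5) is included at this height (area 114.75 mm²); the cube at (-1.5, 5) is present — its section is the full 17.5×12 rectangle (area 210.00 mm²); Combining (union): the regions partially overlap — summed areas 428.75 mm² minus the doubly-counted overlap 121.75 mm² gives 307.00 mm² — area = 307.00 mm². At z = 24.36: the cube is absent (z outside [0, 5]); the cylinder at (4.5, 14): section is a regular 16-gon, circumradius r=4 (area = (16/2)·4.000²·sin(360°/16) = 48.98 mm²); the cube at (5.5, 11.5) is not intersected at this z (z outside [1.5, 20.5]); the cube at (-1.5, 5) is absent (z outside [0.5, 18]); Taking the union: only the r=4 cylinder at (4.5, 14) is present, so the union is just that shape — area = 48.98 mm². Checking containment: at z = 24.36 the cross-section extends beyond the z = 1.68 cross-section by about 2.56 mm².

part overhangs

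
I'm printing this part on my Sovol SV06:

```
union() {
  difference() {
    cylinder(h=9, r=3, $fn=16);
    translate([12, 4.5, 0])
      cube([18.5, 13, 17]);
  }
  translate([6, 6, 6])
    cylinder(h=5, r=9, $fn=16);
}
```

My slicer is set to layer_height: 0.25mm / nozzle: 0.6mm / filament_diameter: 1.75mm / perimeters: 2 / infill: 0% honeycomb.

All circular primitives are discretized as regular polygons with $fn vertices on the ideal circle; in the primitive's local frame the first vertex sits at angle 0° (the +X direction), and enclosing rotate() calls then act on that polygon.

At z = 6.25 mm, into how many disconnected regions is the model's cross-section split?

1

At z = 6.25 mm: the cylinder: section is a regular 16-gon, circumradius r=3; the cube at (12, 4.5) (footprint 18.5×13) is included at this height; Taking the first minus the rest: starting from the r=3 cylinder, the 18.5×13 cube at (12, 4.5) misses the remaining region (no effect) — 1 connected region; the cylinder at (6, 6): section is a regular 16-gon, circumradius r=9; Taking the union: the regions partially overlap (shared area 15.08 mm²), so overlapping operands fuse into one piece — 1 connected region. The result has 1 disconnected region.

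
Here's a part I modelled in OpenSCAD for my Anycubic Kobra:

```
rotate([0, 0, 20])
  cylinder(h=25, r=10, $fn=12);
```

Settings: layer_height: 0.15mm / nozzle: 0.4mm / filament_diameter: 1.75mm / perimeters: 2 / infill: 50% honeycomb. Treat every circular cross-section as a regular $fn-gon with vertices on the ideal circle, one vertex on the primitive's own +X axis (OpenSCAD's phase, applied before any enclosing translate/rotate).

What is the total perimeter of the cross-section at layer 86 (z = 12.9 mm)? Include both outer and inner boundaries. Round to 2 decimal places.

62.12 mm

At z = 12.9 mm: the r=10 cylinder contributes a regular 12-gon of circumradius 10 (perimeter = 2·12·10.000·sin(180°/12) = 62.12 mm); (rotated 20° about Z; rotation is an isometry so areas/perimeters/island counts are preserved). Overall, the cross-section is a single solid region. Total boundary length (outer) = 62.12 mm.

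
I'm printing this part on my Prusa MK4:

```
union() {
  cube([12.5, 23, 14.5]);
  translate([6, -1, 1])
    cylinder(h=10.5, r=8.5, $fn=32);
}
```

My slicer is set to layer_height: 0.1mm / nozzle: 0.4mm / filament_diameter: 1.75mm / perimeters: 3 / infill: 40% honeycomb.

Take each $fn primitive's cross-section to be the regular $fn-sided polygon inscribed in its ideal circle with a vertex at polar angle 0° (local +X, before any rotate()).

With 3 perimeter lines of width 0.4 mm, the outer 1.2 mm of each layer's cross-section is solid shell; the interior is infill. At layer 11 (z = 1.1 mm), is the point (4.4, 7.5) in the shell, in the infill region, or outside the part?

infill

At z = 1.1 mm: the cube is present — its section is the full 12.5×23 rectangle; the cylinder at (6, -1): section is a regular 32-gon, circumradius r=8.5; Merging all regions: the regions partially overlap (shared area 82.74 mm²), so overlapping operands fuse into one piece — 1 connected region. Overall, the cross-section is a single solid region. The nearest boundary edge runs (0.00, 5.02)→(0.00, 23.00); distance from the point to it = 4.40 mm. The point is inside the cross-section and 4.40 mm from the nearest boundary — more than the 1.2 mm shell width (3 × 0.4), so it's in the infill interior.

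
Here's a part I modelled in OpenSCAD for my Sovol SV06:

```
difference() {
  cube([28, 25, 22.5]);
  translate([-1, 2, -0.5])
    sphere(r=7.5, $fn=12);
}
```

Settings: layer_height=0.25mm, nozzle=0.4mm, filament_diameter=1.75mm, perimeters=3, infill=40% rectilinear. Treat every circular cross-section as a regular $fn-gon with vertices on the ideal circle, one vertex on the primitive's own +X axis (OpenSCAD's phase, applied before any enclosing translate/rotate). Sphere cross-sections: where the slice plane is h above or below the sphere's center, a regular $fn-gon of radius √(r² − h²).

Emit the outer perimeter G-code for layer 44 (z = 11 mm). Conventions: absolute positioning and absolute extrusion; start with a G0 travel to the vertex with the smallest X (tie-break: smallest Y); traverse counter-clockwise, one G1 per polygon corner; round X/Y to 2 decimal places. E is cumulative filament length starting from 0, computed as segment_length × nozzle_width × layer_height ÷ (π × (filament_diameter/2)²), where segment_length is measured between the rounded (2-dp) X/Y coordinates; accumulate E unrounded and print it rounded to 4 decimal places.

At z = 11 mm: the cube is present — its section is the full 28×25 rectangle; the sphere at (-1, 2) is absent (|z−center|=11.500 > r=7.5); After the difference (first − rest): none of the subtracted shapes is present at this height, so the 28×25 cube is unchanged — 1 connected region. The outline is a single polygon with 4 vertices. Extrusion per mm of travel: 0.4 × 0.25 / (π × 0.875²) = 0.041575. Accumulating E over each segment gives final E = 4.4070.

G0 X0.00 Y0.00 Z11.00
G1 X28.00 Y0.00 E1.1641
G1 X28.00 Y25.00 E2.2035
G1 X0.00 Y25.00 E3.3676
G1 X0.00 Y0.00 E4.4070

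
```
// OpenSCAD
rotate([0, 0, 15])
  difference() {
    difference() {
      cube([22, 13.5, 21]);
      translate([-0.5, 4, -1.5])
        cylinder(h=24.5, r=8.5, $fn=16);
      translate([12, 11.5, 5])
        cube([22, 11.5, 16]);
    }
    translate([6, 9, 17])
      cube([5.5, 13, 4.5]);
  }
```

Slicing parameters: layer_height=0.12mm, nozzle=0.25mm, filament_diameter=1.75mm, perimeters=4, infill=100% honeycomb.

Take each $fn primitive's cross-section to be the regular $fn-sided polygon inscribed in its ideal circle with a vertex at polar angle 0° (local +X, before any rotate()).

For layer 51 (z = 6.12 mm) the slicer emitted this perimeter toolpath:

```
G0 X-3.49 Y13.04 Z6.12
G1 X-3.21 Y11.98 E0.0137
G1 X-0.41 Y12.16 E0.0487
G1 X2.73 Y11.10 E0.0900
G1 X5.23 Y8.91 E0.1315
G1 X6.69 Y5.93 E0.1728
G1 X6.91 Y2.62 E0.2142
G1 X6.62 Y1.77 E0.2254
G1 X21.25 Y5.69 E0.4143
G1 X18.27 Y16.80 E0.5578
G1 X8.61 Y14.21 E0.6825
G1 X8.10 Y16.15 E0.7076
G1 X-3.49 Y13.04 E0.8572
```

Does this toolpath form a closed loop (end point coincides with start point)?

Start point (G0): (-3.49, 13.04). End point (last G1): the path returns to the start — closed.

yes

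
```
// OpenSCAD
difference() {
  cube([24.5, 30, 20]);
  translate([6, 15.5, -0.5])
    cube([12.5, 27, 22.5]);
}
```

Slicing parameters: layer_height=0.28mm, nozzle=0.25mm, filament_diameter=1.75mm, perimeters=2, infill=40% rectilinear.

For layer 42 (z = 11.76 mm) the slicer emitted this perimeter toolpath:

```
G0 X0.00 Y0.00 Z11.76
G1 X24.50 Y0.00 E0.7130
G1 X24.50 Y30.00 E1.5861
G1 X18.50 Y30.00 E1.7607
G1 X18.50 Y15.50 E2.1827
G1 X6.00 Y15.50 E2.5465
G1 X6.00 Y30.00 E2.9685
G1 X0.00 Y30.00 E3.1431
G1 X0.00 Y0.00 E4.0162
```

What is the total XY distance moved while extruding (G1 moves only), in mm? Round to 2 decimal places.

Sum the Euclidean lengths of each G1 segment: total = 138.00 mm.

138.00 mm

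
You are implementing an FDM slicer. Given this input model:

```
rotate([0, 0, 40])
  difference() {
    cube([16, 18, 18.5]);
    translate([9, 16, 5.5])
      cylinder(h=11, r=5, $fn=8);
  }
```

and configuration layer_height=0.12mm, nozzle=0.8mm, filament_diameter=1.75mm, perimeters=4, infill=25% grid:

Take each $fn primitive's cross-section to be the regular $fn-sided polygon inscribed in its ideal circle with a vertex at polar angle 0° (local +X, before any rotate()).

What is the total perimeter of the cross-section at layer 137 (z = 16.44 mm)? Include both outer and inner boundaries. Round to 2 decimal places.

79.29 mm

At z = 16.44 mm: the cube (footprint 16×18) is included at this height (perimeter 68.00 mm); the cylinder at (9, 16): section is a regular 8-gon, circumradius r=5 (perimeter = 2·8·5.000·sin(180°/8) = 30.61 mm); After the difference (first − rest): starting from the 16×18 cube, the r=5 cylinder at (9, 16) partially overlaps it — only the 53.70 mm² overlap (of its 70.71 mm²) is removed, clipping the outline — boundary = 79.29 mm; (whole slice rotated 40° about Z — lengths, areas and connectivity unchanged). Overall, the cross-section is a single solid region. Total boundary length (outer) = 79.29 mm.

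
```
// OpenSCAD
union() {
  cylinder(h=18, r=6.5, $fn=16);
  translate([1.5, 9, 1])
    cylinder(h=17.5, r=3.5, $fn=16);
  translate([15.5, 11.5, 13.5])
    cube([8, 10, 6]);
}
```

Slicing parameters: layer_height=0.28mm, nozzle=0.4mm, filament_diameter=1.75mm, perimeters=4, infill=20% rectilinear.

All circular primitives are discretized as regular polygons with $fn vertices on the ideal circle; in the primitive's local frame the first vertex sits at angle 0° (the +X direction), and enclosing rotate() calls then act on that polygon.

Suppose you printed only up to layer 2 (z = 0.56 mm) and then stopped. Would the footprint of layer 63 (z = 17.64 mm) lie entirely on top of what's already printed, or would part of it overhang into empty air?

Compare the two slices. At z = 0.56: the cylinder: section is a regular 16-gon, circumradius r=6.5 (area = (16/2)·6.500²·sin(360°/16) = 129.35 mm²); the cylinder at (1.5, 9) does not reach this height (z outside [1, 18.5]); the cube at (15.5, 11.5) does not reach this height (z outside [13.5, 19.5]); Taking the union: only the r=6.5 cylinder is present, so the union is just that shape — area = 129.35 mm². At z = 17.64: the r=6.5 cylinder gives a regular 16-gon of circumradius 6.5 (constant along its height) (area = (16/2)·6.500²·sin(360°/16) = 129.35 mm²); the r=3.5 cylinder at (1.5, 9) gives a regular 16-gon of circumradius 3.5 (constant along its height) (area = (16/2)·3.500²·sin(360°/16) = 37.50 mm²); the cube at (15.5, 11.5) (footprint 8×10) is included at this height (area 80.00 mm²); Taking the union: the regions partially overlap — summed areas 246.85 mm² minus the doubly-counted overlap 1.83 mm² gives 245.02 mm² — area = 245.02 mm². Checking containment: at z = 17.64 the cross-section extends beyond the z = 0.56 cross-section by about 115.68 mm².

part overhangs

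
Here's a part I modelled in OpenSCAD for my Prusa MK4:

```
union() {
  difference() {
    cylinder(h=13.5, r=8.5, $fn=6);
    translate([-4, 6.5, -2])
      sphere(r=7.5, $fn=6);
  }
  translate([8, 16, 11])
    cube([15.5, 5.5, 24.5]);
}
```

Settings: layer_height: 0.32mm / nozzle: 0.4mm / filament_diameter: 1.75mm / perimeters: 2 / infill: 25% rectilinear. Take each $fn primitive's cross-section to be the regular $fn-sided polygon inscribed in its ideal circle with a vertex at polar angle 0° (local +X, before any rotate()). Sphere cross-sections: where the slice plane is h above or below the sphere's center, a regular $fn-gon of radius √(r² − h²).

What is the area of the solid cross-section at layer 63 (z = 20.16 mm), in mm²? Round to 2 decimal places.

At z = 20.16 mm: the cylinder is absent (z outside [0, 13.5]); the sphere at (-4, 6.5) does not reach this height (|z−center|=22.160 > r=7.5); Subtracting the remaining from the first: the first operand is absent here, so nothing remains; the cube at (8, 16) is present — its section is the full 15.5×5.5 rectangle (area 85.25 mm²); Taking the union: only the 15.5×5.5 cube at (8, 16) is present, so the union is just that shape — area = 85.25 mm². Overall, the cross-section is a single solid region. Net area = 85.25 mm².

85.25 mm²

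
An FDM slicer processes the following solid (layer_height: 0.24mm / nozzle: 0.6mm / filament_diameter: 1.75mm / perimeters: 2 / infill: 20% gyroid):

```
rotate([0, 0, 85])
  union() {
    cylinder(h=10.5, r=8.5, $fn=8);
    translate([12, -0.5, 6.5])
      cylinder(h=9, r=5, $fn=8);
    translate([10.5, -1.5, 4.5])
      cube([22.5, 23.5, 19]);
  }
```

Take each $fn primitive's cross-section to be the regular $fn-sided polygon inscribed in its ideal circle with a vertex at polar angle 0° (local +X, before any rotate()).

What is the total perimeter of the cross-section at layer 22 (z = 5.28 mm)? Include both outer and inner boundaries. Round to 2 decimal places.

At z = 5.28 mm: the r=8.5 cylinder gives a regular 8-gon of circumradius 8.5 (constant along its height) (perimeter = 2·8·8.500·sin(180°/8) = 52.04 mm); the cylinder at (12, -0.5) is absent (z outside [6.5, 15.5]); the cube at (10.5, -1.5) (footprint 22.5×23.5) is included at this height (perimeter 92.00 mm); Taking the union: the 2 present regions are separate (no shared area or edge), so areas and boundary lengths simply add and each stays a separate island — boundary = 144.04 mm; (rotated 85° about Z; rotation is an isometry so areas/perimeters/island counts are preserved). Overall, the cross-section has 2 separate islands. Total boundary length (outer) = 144.04 mm.

144.04 mm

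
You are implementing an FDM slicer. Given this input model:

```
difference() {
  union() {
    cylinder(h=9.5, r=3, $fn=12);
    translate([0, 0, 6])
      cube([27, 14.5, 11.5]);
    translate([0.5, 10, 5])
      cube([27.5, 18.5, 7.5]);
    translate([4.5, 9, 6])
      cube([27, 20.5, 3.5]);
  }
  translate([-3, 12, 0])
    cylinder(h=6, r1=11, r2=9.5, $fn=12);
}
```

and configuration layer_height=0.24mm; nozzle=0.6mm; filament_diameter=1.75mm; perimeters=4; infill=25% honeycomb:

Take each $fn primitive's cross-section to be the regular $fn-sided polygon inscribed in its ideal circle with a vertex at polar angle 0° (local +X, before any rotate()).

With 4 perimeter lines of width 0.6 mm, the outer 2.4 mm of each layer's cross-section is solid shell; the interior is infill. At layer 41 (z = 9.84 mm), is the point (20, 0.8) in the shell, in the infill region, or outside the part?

At z = 9.84 mm: the cylinder does not reach this height (z outside [0, 9.5]); the cube (footprint 27×14.5) is included at this height; the 27.5×18.5 cube at (0.5, 10) contributes its full rectangle; the cube at (4.5, 9) is not intersected at this z (z outside [6, 9.5]); Combining (union): the regions partially overlap (shared area 119.25 mm²), so overlapping operands fuse into one piece — 1 connected region; the cone at (-3, 12) is absent (z outside [0, 6]); After the difference (first − rest): none of the subtracted shapes is present at this height, so the result so far is unchanged — 1 connected region. Overall, the cross-section is a single solid region. The nearest boundary edge runs (27.00, 0.00)→(0.00, 0.00); distance from the point to it = 0.80 mm. The point is inside the cross-section, 0.80 mm from the nearest boundary — within the 2.4 mm shell band (4 × 0.6).

shell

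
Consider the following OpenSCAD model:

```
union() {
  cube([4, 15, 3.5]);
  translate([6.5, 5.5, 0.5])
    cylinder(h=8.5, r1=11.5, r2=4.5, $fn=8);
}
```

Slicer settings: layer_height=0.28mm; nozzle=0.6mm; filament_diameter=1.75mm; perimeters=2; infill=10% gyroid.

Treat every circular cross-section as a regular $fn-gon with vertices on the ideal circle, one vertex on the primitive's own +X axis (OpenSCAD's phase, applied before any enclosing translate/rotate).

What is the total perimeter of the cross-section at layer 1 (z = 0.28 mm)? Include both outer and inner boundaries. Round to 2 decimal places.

38.00 mm

At z = 0.28 mm: the 4×15 cube contributes its full rectangle (perimeter 38.00 mm); the cone at (6.5, 5.5) is absent (z outside [0.5, 9]); Combining (union): only the 4×15 cube is present, so the union is just that shape — boundary = 38.00 mm. Overall, the cross-section is a single solid region. Total boundary length (outer) = 38.00 mm.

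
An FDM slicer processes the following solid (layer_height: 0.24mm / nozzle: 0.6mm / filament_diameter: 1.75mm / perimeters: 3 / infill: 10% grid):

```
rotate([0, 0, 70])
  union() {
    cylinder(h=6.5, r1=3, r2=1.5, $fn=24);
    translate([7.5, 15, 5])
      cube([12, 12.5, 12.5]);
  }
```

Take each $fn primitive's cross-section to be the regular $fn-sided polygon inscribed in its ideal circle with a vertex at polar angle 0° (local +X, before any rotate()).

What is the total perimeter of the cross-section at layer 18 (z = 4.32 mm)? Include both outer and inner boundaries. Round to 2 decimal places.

At z = 4.32 mm: the cone contributes a regular 24-gon of circumradius 2.003 (interpolated between r1=3 and r2=1.5 at t=0.665) (perimeter = 2·24·2.003·sin(180°/24) = 12.55 mm); the cube at (7.5, 15) is absent (z outside [5, 17.5]); Taking the union: only the cone is present, so the union is just that shape — boundary = 12.55 mm; (rotated 70° about Z; rotation is an isometry so areas/perimeters/island counts are preserved). Overall, the cross-section is a single solid region. Total boundary length (outer) = 12.55 mm.

12.55 mm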